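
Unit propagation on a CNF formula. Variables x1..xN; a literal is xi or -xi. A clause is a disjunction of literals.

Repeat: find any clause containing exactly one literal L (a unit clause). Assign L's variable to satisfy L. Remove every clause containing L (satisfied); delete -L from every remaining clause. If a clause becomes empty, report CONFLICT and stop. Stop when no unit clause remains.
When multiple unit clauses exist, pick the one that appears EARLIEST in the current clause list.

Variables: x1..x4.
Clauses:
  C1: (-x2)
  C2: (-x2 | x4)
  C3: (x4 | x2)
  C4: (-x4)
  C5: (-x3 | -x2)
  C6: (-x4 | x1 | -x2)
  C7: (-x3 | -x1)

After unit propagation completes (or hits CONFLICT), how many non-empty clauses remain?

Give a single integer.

unit clause [-2] forces x2=F; simplify:
  drop 2 from [4, 2] -> [4]
  satisfied 4 clause(s); 3 remain; assigned so far: [2]
unit clause [4] forces x4=T; simplify:
  drop -4 from [-4] -> [] (empty!)
  satisfied 1 clause(s); 2 remain; assigned so far: [2, 4]
CONFLICT (empty clause)

Answer: 1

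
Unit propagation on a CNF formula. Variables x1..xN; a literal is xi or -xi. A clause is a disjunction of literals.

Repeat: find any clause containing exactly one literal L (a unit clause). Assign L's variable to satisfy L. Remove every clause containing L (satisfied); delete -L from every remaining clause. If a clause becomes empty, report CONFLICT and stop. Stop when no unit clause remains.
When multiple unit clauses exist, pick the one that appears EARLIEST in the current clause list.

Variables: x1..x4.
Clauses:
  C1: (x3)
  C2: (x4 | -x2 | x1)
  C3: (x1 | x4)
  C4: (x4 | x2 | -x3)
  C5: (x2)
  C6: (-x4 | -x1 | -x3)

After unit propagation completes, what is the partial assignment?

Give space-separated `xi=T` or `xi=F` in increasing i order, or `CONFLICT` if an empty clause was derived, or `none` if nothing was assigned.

unit clause [3] forces x3=T; simplify:
  drop -3 from [4, 2, -3] -> [4, 2]
  drop -3 from [-4, -1, -3] -> [-4, -1]
  satisfied 1 clause(s); 5 remain; assigned so far: [3]
unit clause [2] forces x2=T; simplify:
  drop -2 from [4, -2, 1] -> [4, 1]
  satisfied 2 clause(s); 3 remain; assigned so far: [2, 3]

Answer: x2=T x3=T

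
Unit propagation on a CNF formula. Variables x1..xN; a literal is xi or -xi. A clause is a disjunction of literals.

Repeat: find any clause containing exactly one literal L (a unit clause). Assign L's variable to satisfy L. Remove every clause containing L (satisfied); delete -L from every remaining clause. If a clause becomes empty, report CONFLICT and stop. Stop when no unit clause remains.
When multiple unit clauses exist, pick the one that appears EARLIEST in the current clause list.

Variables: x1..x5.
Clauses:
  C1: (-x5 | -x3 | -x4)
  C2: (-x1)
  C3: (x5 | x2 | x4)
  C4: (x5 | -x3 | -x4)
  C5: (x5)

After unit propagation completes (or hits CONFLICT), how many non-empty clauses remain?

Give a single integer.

unit clause [-1] forces x1=F; simplify:
  satisfied 1 clause(s); 4 remain; assigned so far: [1]
unit clause [5] forces x5=T; simplify:
  drop -5 from [-5, -3, -4] -> [-3, -4]
  satisfied 3 clause(s); 1 remain; assigned so far: [1, 5]

Answer: 1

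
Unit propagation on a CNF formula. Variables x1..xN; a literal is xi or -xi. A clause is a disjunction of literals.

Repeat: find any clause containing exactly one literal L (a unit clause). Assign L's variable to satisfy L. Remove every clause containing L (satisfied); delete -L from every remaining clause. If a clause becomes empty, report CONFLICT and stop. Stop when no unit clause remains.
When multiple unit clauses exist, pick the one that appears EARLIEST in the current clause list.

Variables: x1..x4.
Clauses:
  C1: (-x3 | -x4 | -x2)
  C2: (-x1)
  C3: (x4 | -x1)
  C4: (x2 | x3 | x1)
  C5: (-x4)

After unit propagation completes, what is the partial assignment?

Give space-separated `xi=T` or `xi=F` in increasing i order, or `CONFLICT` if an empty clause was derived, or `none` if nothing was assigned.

unit clause [-1] forces x1=F; simplify:
  drop 1 from [2, 3, 1] -> [2, 3]
  satisfied 2 clause(s); 3 remain; assigned so far: [1]
unit clause [-4] forces x4=F; simplify:
  satisfied 2 clause(s); 1 remain; assigned so far: [1, 4]

Answer: x1=F x4=F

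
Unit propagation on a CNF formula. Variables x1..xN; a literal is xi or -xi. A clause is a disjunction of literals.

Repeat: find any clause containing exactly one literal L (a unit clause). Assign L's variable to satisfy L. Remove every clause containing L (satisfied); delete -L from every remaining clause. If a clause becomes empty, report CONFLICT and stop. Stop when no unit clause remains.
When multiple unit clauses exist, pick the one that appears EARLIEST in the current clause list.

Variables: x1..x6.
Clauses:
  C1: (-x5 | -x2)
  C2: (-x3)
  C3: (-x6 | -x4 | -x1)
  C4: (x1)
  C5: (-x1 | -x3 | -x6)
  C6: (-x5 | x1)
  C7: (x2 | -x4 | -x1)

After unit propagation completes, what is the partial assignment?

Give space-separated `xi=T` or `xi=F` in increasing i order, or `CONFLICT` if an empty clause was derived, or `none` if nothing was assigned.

unit clause [-3] forces x3=F; simplify:
  satisfied 2 clause(s); 5 remain; assigned so far: [3]
unit clause [1] forces x1=T; simplify:
  drop -1 from [-6, -4, -1] -> [-6, -4]
  drop -1 from [2, -4, -1] -> [2, -4]
  satisfied 2 clause(s); 3 remain; assigned so far: [1, 3]

Answer: x1=T x3=F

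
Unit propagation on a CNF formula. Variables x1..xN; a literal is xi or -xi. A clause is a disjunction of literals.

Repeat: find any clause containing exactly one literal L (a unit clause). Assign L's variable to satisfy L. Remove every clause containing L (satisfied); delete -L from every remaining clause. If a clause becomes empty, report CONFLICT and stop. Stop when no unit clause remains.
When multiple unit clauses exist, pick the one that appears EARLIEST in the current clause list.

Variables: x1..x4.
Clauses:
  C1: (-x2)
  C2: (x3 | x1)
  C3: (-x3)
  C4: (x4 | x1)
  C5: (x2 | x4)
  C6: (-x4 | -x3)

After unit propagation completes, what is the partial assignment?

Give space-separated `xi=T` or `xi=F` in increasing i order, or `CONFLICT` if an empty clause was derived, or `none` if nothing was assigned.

Answer: x1=T x2=F x3=F x4=T

Derivation:
unit clause [-2] forces x2=F; simplify:
  drop 2 from [2, 4] -> [4]
  satisfied 1 clause(s); 5 remain; assigned so far: [2]
unit clause [-3] forces x3=F; simplify:
  drop 3 from [3, 1] -> [1]
  satisfied 2 clause(s); 3 remain; assigned so far: [2, 3]
unit clause [1] forces x1=T; simplify:
  satisfied 2 clause(s); 1 remain; assigned so far: [1, 2, 3]
unit clause [4] forces x4=T; simplify:
  satisfied 1 clause(s); 0 remain; assigned so far: [1, 2, 3, 4]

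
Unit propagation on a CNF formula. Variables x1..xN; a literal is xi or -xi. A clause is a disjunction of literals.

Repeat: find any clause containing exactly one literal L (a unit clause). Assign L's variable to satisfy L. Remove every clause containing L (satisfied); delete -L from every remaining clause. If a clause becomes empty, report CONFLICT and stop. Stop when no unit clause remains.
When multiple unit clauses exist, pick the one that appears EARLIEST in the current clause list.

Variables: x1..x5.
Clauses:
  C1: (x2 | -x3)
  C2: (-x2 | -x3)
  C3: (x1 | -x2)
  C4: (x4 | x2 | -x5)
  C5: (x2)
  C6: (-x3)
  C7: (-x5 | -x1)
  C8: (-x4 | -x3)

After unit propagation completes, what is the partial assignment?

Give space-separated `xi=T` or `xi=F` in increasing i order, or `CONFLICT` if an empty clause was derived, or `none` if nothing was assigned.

unit clause [2] forces x2=T; simplify:
  drop -2 from [-2, -3] -> [-3]
  drop -2 from [1, -2] -> [1]
  satisfied 3 clause(s); 5 remain; assigned so far: [2]
unit clause [-3] forces x3=F; simplify:
  satisfied 3 clause(s); 2 remain; assigned so far: [2, 3]
unit clause [1] forces x1=T; simplify:
  drop -1 from [-5, -1] -> [-5]
  satisfied 1 clause(s); 1 remain; assigned so far: [1, 2, 3]
unit clause [-5] forces x5=F; simplify:
  satisfied 1 clause(s); 0 remain; assigned so far: [1, 2, 3, 5]

Answer: x1=T x2=T x3=F x5=F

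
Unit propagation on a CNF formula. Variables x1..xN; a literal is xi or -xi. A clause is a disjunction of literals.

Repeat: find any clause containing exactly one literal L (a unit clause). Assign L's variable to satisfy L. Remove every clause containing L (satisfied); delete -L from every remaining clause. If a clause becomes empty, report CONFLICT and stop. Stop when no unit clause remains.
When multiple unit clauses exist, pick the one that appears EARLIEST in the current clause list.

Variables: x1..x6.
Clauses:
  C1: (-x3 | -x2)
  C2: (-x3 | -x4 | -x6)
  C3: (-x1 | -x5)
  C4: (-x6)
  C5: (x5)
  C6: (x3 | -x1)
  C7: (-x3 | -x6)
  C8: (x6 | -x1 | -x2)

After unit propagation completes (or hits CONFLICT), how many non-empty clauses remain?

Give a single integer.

Answer: 1

Derivation:
unit clause [-6] forces x6=F; simplify:
  drop 6 from [6, -1, -2] -> [-1, -2]
  satisfied 3 clause(s); 5 remain; assigned so far: [6]
unit clause [5] forces x5=T; simplify:
  drop -5 from [-1, -5] -> [-1]
  satisfied 1 clause(s); 4 remain; assigned so far: [5, 6]
unit clause [-1] forces x1=F; simplify:
  satisfied 3 clause(s); 1 remain; assigned so far: [1, 5, 6]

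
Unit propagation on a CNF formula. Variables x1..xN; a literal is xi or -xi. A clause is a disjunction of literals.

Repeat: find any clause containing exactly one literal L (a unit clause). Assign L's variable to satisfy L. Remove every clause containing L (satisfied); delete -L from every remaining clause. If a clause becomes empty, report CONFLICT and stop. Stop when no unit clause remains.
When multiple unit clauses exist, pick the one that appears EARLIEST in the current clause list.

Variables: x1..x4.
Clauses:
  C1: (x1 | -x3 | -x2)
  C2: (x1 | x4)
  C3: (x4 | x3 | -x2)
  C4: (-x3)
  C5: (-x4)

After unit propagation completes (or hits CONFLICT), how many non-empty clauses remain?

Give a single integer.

unit clause [-3] forces x3=F; simplify:
  drop 3 from [4, 3, -2] -> [4, -2]
  satisfied 2 clause(s); 3 remain; assigned so far: [3]
unit clause [-4] forces x4=F; simplify:
  drop 4 from [1, 4] -> [1]
  drop 4 from [4, -2] -> [-2]
  satisfied 1 clause(s); 2 remain; assigned so far: [3, 4]
unit clause [1] forces x1=T; simplify:
  satisfied 1 clause(s); 1 remain; assigned so far: [1, 3, 4]
unit clause [-2] forces x2=F; simplify:
  satisfied 1 clause(s); 0 remain; assigned so far: [1, 2, 3, 4]

Answer: 0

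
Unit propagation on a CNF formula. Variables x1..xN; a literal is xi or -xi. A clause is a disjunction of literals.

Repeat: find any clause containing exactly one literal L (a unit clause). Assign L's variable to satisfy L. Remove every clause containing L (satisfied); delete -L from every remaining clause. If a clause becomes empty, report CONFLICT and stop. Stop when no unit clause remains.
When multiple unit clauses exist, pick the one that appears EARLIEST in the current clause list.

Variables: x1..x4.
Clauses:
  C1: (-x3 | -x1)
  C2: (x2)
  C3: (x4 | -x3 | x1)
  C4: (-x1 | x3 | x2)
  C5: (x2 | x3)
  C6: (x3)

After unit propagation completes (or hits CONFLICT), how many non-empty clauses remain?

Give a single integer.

unit clause [2] forces x2=T; simplify:
  satisfied 3 clause(s); 3 remain; assigned so far: [2]
unit clause [3] forces x3=T; simplify:
  drop -3 from [-3, -1] -> [-1]
  drop -3 from [4, -3, 1] -> [4, 1]
  satisfied 1 clause(s); 2 remain; assigned so far: [2, 3]
unit clause [-1] forces x1=F; simplify:
  drop 1 from [4, 1] -> [4]
  satisfied 1 clause(s); 1 remain; assigned so far: [1, 2, 3]
unit clause [4] forces x4=T; simplify:
  satisfied 1 clause(s); 0 remain; assigned so far: [1, 2, 3, 4]

Answer: 0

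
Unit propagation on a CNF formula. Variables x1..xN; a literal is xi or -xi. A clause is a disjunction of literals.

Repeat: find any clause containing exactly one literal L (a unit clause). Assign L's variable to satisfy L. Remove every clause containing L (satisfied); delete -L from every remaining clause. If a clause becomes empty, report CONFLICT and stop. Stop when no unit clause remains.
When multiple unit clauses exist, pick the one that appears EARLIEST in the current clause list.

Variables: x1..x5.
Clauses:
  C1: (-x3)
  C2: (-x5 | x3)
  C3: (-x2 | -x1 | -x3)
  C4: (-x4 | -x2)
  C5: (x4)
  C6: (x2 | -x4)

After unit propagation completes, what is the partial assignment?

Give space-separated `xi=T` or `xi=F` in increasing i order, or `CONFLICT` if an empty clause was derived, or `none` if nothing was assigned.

Answer: CONFLICT

Derivation:
unit clause [-3] forces x3=F; simplify:
  drop 3 from [-5, 3] -> [-5]
  satisfied 2 clause(s); 4 remain; assigned so far: [3]
unit clause [-5] forces x5=F; simplify:
  satisfied 1 clause(s); 3 remain; assigned so far: [3, 5]
unit clause [4] forces x4=T; simplify:
  drop -4 from [-4, -2] -> [-2]
  drop -4 from [2, -4] -> [2]
  satisfied 1 clause(s); 2 remain; assigned so far: [3, 4, 5]
unit clause [-2] forces x2=F; simplify:
  drop 2 from [2] -> [] (empty!)
  satisfied 1 clause(s); 1 remain; assigned so far: [2, 3, 4, 5]
CONFLICT (empty clause)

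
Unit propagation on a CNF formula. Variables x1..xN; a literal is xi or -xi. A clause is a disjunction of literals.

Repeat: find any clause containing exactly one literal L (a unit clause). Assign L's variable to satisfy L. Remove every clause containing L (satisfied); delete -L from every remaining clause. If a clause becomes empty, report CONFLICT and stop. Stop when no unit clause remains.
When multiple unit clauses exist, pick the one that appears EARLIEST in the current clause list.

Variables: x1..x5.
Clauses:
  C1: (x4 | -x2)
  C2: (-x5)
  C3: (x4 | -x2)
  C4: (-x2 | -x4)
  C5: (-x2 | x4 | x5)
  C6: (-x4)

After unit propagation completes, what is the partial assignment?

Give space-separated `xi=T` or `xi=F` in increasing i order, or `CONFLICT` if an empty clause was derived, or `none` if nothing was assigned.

Answer: x2=F x4=F x5=F

Derivation:
unit clause [-5] forces x5=F; simplify:
  drop 5 from [-2, 4, 5] -> [-2, 4]
  satisfied 1 clause(s); 5 remain; assigned so far: [5]
unit clause [-4] forces x4=F; simplify:
  drop 4 from [4, -2] -> [-2]
  drop 4 from [4, -2] -> [-2]
  drop 4 from [-2, 4] -> [-2]
  satisfied 2 clause(s); 3 remain; assigned so far: [4, 5]
unit clause [-2] forces x2=F; simplify:
  satisfied 3 clause(s); 0 remain; assigned so far: [2, 4, 5]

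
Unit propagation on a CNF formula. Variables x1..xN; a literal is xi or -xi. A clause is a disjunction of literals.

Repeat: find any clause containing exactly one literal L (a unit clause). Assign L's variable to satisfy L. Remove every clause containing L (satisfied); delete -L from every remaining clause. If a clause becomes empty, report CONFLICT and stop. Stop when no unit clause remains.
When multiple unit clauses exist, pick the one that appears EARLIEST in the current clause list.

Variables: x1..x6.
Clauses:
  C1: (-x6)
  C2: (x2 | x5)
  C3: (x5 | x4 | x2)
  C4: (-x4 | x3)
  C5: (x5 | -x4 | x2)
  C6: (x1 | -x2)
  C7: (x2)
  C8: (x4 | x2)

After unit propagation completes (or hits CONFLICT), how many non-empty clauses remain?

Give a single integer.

Answer: 1

Derivation:
unit clause [-6] forces x6=F; simplify:
  satisfied 1 clause(s); 7 remain; assigned so far: [6]
unit clause [2] forces x2=T; simplify:
  drop -2 from [1, -2] -> [1]
  satisfied 5 clause(s); 2 remain; assigned so far: [2, 6]
unit clause [1] forces x1=T; simplify:
  satisfied 1 clause(s); 1 remain; assigned so far: [1, 2, 6]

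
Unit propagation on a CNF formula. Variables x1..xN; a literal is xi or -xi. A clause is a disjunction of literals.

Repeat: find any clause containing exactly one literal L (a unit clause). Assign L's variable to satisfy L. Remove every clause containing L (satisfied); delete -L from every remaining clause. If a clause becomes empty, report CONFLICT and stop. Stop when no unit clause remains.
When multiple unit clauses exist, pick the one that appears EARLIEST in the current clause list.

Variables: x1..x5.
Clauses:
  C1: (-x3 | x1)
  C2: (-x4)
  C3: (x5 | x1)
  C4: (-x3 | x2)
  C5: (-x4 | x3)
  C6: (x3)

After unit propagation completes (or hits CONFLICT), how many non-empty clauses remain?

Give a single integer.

unit clause [-4] forces x4=F; simplify:
  satisfied 2 clause(s); 4 remain; assigned so far: [4]
unit clause [3] forces x3=T; simplify:
  drop -3 from [-3, 1] -> [1]
  drop -3 from [-3, 2] -> [2]
  satisfied 1 clause(s); 3 remain; assigned so far: [3, 4]
unit clause [1] forces x1=T; simplify:
  satisfied 2 clause(s); 1 remain; assigned so far: [1, 3, 4]
unit clause [2] forces x2=T; simplify:
  satisfied 1 clause(s); 0 remain; assigned so far: [1, 2, 3, 4]

Answer: 0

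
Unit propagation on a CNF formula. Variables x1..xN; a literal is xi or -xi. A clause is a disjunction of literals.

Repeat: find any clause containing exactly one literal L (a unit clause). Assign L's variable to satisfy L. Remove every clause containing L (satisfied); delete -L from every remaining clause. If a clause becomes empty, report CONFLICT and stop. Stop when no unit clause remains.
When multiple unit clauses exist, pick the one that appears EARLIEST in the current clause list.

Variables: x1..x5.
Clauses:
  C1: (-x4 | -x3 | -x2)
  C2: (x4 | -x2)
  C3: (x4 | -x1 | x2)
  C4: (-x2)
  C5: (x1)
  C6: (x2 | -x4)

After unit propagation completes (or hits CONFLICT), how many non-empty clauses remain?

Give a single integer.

Answer: 0

Derivation:
unit clause [-2] forces x2=F; simplify:
  drop 2 from [4, -1, 2] -> [4, -1]
  drop 2 from [2, -4] -> [-4]
  satisfied 3 clause(s); 3 remain; assigned so far: [2]
unit clause [1] forces x1=T; simplify:
  drop -1 from [4, -1] -> [4]
  satisfied 1 clause(s); 2 remain; assigned so far: [1, 2]
unit clause [4] forces x4=T; simplify:
  drop -4 from [-4] -> [] (empty!)
  satisfied 1 clause(s); 1 remain; assigned so far: [1, 2, 4]
CONFLICT (empty clause)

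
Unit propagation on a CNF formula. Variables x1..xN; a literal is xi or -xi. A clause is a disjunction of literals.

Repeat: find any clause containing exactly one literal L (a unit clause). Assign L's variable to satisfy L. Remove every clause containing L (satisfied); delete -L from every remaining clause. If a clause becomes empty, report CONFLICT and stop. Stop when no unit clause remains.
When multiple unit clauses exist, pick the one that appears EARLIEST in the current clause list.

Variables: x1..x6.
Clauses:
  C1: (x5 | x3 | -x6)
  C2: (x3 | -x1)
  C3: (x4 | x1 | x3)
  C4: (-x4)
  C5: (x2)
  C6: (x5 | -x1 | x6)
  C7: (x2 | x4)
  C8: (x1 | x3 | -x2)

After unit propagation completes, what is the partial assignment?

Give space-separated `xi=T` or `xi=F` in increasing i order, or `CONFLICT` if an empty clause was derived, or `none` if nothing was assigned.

Answer: x2=T x4=F

Derivation:
unit clause [-4] forces x4=F; simplify:
  drop 4 from [4, 1, 3] -> [1, 3]
  drop 4 from [2, 4] -> [2]
  satisfied 1 clause(s); 7 remain; assigned so far: [4]
unit clause [2] forces x2=T; simplify:
  drop -2 from [1, 3, -2] -> [1, 3]
  satisfied 2 clause(s); 5 remain; assigned so far: [2, 4]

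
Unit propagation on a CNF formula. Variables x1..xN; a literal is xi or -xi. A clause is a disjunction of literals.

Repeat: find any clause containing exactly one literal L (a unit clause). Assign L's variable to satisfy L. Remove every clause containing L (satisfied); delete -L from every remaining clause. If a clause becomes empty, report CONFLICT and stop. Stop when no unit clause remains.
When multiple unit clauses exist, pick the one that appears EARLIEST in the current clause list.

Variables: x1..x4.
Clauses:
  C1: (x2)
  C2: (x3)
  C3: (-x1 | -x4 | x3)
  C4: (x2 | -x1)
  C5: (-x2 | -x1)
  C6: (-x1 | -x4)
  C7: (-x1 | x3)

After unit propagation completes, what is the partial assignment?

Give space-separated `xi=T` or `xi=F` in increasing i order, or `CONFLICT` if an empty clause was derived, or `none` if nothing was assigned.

unit clause [2] forces x2=T; simplify:
  drop -2 from [-2, -1] -> [-1]
  satisfied 2 clause(s); 5 remain; assigned so far: [2]
unit clause [3] forces x3=T; simplify:
  satisfied 3 clause(s); 2 remain; assigned so far: [2, 3]
unit clause [-1] forces x1=F; simplify:
  satisfied 2 clause(s); 0 remain; assigned so far: [1, 2, 3]

Answer: x1=F x2=T x3=T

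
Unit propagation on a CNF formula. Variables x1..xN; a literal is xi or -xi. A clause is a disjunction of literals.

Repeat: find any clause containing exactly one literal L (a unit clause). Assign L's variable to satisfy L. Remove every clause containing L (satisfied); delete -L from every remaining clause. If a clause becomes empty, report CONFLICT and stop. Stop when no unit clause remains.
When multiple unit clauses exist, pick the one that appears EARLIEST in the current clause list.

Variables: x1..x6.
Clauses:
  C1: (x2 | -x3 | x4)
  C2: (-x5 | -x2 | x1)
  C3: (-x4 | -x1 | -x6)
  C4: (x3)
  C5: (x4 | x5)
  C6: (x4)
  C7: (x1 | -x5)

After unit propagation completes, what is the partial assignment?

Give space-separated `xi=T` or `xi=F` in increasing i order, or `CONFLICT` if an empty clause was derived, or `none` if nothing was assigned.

unit clause [3] forces x3=T; simplify:
  drop -3 from [2, -3, 4] -> [2, 4]
  satisfied 1 clause(s); 6 remain; assigned so far: [3]
unit clause [4] forces x4=T; simplify:
  drop -4 from [-4, -1, -6] -> [-1, -6]
  satisfied 3 clause(s); 3 remain; assigned so far: [3, 4]

Answer: x3=T x4=T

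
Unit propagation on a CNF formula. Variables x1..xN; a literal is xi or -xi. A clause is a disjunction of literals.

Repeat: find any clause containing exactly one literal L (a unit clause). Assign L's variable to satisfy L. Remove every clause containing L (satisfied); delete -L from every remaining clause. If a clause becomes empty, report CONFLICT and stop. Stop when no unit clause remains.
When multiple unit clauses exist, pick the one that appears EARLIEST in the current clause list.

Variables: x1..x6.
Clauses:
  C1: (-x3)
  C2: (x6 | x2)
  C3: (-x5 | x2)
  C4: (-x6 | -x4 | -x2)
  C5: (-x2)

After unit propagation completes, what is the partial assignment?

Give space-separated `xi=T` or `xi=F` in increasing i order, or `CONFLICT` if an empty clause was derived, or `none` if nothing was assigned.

unit clause [-3] forces x3=F; simplify:
  satisfied 1 clause(s); 4 remain; assigned so far: [3]
unit clause [-2] forces x2=F; simplify:
  drop 2 from [6, 2] -> [6]
  drop 2 from [-5, 2] -> [-5]
  satisfied 2 clause(s); 2 remain; assigned so far: [2, 3]
unit clause [6] forces x6=T; simplify:
  satisfied 1 clause(s); 1 remain; assigned so far: [2, 3, 6]
unit clause [-5] forces x5=F; simplify:
  satisfied 1 clause(s); 0 remain; assigned so far: [2, 3, 5, 6]

Answer: x2=F x3=F x5=F x6=T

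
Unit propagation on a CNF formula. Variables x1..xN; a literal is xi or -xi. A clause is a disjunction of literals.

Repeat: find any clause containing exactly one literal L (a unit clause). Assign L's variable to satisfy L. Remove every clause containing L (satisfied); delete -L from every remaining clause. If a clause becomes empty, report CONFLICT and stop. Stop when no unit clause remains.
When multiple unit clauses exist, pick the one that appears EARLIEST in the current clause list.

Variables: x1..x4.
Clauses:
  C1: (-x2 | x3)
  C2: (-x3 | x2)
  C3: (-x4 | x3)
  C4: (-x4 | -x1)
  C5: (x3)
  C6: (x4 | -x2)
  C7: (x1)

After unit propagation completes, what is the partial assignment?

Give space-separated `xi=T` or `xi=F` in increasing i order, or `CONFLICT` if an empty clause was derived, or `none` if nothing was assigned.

Answer: CONFLICT

Derivation:
unit clause [3] forces x3=T; simplify:
  drop -3 from [-3, 2] -> [2]
  satisfied 3 clause(s); 4 remain; assigned so far: [3]
unit clause [2] forces x2=T; simplify:
  drop -2 from [4, -2] -> [4]
  satisfied 1 clause(s); 3 remain; assigned so far: [2, 3]
unit clause [4] forces x4=T; simplify:
  drop -4 from [-4, -1] -> [-1]
  satisfied 1 clause(s); 2 remain; assigned so far: [2, 3, 4]
unit clause [-1] forces x1=F; simplify:
  drop 1 from [1] -> [] (empty!)
  satisfied 1 clause(s); 1 remain; assigned so far: [1, 2, 3, 4]
CONFLICT (empty clause)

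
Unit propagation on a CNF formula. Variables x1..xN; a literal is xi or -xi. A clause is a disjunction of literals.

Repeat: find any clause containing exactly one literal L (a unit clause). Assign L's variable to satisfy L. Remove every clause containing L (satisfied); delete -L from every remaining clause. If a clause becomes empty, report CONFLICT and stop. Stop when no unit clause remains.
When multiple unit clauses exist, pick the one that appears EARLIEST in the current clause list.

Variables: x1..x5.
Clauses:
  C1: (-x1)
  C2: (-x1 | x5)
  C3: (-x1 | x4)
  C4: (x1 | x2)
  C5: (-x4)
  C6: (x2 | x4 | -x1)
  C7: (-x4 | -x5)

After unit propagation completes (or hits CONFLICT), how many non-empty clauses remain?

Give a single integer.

unit clause [-1] forces x1=F; simplify:
  drop 1 from [1, 2] -> [2]
  satisfied 4 clause(s); 3 remain; assigned so far: [1]
unit clause [2] forces x2=T; simplify:
  satisfied 1 clause(s); 2 remain; assigned so far: [1, 2]
unit clause [-4] forces x4=F; simplify:
  satisfied 2 clause(s); 0 remain; assigned so far: [1, 2, 4]

Answer: 0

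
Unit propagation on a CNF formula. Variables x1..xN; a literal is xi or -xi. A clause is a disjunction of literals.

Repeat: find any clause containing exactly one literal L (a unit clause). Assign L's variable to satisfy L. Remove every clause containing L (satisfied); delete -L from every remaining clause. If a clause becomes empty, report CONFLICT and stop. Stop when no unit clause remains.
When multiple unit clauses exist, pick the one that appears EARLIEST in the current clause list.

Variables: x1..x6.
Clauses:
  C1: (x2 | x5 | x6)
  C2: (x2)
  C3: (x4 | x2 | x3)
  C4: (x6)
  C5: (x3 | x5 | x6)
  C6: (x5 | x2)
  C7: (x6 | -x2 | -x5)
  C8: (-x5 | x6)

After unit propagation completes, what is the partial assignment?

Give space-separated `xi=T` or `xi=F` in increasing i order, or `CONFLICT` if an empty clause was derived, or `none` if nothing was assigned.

unit clause [2] forces x2=T; simplify:
  drop -2 from [6, -2, -5] -> [6, -5]
  satisfied 4 clause(s); 4 remain; assigned so far: [2]
unit clause [6] forces x6=T; simplify:
  satisfied 4 clause(s); 0 remain; assigned so far: [2, 6]

Answer: x2=T x6=T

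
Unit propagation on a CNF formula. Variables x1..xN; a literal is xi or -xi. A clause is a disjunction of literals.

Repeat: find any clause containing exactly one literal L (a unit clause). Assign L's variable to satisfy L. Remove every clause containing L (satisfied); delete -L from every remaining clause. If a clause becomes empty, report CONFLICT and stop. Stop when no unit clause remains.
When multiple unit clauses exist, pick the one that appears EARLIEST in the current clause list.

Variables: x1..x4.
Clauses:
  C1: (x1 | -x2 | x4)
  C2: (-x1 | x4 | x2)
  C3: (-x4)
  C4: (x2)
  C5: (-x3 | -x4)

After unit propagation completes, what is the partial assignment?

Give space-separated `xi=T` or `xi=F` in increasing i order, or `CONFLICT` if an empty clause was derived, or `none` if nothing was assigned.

unit clause [-4] forces x4=F; simplify:
  drop 4 from [1, -2, 4] -> [1, -2]
  drop 4 from [-1, 4, 2] -> [-1, 2]
  satisfied 2 clause(s); 3 remain; assigned so far: [4]
unit clause [2] forces x2=T; simplify:
  drop -2 from [1, -2] -> [1]
  satisfied 2 clause(s); 1 remain; assigned so far: [2, 4]
unit clause [1] forces x1=T; simplify:
  satisfied 1 clause(s); 0 remain; assigned so far: [1, 2, 4]

Answer: x1=T x2=T x4=F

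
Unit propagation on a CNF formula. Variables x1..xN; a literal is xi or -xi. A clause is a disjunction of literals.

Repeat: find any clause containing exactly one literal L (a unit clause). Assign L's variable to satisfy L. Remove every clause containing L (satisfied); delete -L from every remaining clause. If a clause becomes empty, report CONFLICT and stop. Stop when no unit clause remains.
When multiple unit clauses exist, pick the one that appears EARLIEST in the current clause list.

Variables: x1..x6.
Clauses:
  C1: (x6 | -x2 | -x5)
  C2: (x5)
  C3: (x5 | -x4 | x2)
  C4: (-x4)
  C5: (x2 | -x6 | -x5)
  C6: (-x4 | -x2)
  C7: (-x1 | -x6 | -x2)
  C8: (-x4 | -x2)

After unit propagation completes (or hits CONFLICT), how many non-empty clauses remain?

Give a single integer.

unit clause [5] forces x5=T; simplify:
  drop -5 from [6, -2, -5] -> [6, -2]
  drop -5 from [2, -6, -5] -> [2, -6]
  satisfied 2 clause(s); 6 remain; assigned so far: [5]
unit clause [-4] forces x4=F; simplify:
  satisfied 3 clause(s); 3 remain; assigned so far: [4, 5]

Answer: 3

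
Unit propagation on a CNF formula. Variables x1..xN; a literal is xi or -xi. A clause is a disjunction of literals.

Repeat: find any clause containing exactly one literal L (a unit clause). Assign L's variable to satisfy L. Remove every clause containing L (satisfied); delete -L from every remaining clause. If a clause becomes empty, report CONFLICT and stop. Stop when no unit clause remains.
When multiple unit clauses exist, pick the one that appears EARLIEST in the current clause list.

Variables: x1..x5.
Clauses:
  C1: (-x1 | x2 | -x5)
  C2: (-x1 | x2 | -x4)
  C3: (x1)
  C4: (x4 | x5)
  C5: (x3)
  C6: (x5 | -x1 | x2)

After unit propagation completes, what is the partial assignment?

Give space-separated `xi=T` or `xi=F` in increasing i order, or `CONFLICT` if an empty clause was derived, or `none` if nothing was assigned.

unit clause [1] forces x1=T; simplify:
  drop -1 from [-1, 2, -5] -> [2, -5]
  drop -1 from [-1, 2, -4] -> [2, -4]
  drop -1 from [5, -1, 2] -> [5, 2]
  satisfied 1 clause(s); 5 remain; assigned so far: [1]
unit clause [3] forces x3=T; simplify:
  satisfied 1 clause(s); 4 remain; assigned so far: [1, 3]

Answer: x1=T x3=T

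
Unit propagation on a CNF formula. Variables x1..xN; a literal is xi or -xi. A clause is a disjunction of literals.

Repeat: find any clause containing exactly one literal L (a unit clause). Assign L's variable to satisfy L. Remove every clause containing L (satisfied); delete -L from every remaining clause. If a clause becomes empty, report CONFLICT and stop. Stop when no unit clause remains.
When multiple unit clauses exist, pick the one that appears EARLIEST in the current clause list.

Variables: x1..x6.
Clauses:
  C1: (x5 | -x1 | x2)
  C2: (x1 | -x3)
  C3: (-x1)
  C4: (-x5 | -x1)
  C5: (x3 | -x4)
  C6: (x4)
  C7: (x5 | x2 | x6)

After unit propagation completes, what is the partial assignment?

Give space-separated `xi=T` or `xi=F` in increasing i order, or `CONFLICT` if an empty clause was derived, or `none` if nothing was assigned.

unit clause [-1] forces x1=F; simplify:
  drop 1 from [1, -3] -> [-3]
  satisfied 3 clause(s); 4 remain; assigned so far: [1]
unit clause [-3] forces x3=F; simplify:
  drop 3 from [3, -4] -> [-4]
  satisfied 1 clause(s); 3 remain; assigned so far: [1, 3]
unit clause [-4] forces x4=F; simplify:
  drop 4 from [4] -> [] (empty!)
  satisfied 1 clause(s); 2 remain; assigned so far: [1, 3, 4]
CONFLICT (empty clause)

Answer: CONFLICT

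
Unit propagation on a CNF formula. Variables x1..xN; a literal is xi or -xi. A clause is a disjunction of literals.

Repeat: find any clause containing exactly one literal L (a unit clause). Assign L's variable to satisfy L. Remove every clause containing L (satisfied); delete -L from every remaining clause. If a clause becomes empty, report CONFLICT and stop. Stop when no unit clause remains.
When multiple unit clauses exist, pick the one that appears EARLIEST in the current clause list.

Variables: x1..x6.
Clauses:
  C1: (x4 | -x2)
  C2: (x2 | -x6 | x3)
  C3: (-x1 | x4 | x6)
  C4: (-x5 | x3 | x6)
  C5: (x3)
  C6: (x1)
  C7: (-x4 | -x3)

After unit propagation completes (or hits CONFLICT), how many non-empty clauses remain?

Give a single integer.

unit clause [3] forces x3=T; simplify:
  drop -3 from [-4, -3] -> [-4]
  satisfied 3 clause(s); 4 remain; assigned so far: [3]
unit clause [1] forces x1=T; simplify:
  drop -1 from [-1, 4, 6] -> [4, 6]
  satisfied 1 clause(s); 3 remain; assigned so far: [1, 3]
unit clause [-4] forces x4=F; simplify:
  drop 4 from [4, -2] -> [-2]
  drop 4 from [4, 6] -> [6]
  satisfied 1 clause(s); 2 remain; assigned so far: [1, 3, 4]
unit clause [-2] forces x2=F; simplify:
  satisfied 1 clause(s); 1 remain; assigned so far: [1, 2, 3, 4]
unit clause [6] forces x6=T; simplify:
  satisfied 1 clause(s); 0 remain; assigned so far: [1, 2, 3, 4, 6]

Answer: 0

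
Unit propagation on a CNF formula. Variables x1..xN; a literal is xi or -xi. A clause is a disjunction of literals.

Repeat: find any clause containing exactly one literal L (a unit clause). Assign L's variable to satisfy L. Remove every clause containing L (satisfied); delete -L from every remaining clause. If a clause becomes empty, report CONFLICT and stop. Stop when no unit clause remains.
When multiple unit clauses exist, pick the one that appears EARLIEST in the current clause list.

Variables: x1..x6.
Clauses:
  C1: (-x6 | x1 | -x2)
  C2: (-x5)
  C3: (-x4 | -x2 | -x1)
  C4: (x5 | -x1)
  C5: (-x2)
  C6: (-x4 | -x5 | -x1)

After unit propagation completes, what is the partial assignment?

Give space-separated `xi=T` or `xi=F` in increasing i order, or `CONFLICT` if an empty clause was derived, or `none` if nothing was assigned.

Answer: x1=F x2=F x5=F

Derivation:
unit clause [-5] forces x5=F; simplify:
  drop 5 from [5, -1] -> [-1]
  satisfied 2 clause(s); 4 remain; assigned so far: [5]
unit clause [-1] forces x1=F; simplify:
  drop 1 from [-6, 1, -2] -> [-6, -2]
  satisfied 2 clause(s); 2 remain; assigned so far: [1, 5]
unit clause [-2] forces x2=F; simplify:
  satisfied 2 clause(s); 0 remain; assigned so far: [1, 2, 5]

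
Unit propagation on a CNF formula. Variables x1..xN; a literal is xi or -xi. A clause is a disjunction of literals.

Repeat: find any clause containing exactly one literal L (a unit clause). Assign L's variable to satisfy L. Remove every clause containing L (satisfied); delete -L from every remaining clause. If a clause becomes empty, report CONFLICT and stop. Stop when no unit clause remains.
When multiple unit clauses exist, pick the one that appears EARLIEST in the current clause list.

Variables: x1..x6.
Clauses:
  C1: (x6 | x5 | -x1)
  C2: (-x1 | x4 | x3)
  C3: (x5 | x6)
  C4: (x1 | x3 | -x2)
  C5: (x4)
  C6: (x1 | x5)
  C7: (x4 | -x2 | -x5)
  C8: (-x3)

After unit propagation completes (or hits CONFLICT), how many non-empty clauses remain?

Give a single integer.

Answer: 4

Derivation:
unit clause [4] forces x4=T; simplify:
  satisfied 3 clause(s); 5 remain; assigned so far: [4]
unit clause [-3] forces x3=F; simplify:
  drop 3 from [1, 3, -2] -> [1, -2]
  satisfied 1 clause(s); 4 remain; assigned so far: [3, 4]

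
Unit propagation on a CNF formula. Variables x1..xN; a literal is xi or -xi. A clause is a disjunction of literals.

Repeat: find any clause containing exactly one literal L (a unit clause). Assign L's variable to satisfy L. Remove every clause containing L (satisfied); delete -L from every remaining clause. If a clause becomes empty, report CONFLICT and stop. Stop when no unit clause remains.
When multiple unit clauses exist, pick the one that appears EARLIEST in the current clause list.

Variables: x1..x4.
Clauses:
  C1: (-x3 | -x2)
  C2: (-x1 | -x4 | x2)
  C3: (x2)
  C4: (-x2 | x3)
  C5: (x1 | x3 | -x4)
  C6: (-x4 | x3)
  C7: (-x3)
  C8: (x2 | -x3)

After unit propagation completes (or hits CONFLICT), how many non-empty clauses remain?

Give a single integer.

Answer: 2

Derivation:
unit clause [2] forces x2=T; simplify:
  drop -2 from [-3, -2] -> [-3]
  drop -2 from [-2, 3] -> [3]
  satisfied 3 clause(s); 5 remain; assigned so far: [2]
unit clause [-3] forces x3=F; simplify:
  drop 3 from [3] -> [] (empty!)
  drop 3 from [1, 3, -4] -> [1, -4]
  drop 3 from [-4, 3] -> [-4]
  satisfied 2 clause(s); 3 remain; assigned so far: [2, 3]
CONFLICT (empty clause)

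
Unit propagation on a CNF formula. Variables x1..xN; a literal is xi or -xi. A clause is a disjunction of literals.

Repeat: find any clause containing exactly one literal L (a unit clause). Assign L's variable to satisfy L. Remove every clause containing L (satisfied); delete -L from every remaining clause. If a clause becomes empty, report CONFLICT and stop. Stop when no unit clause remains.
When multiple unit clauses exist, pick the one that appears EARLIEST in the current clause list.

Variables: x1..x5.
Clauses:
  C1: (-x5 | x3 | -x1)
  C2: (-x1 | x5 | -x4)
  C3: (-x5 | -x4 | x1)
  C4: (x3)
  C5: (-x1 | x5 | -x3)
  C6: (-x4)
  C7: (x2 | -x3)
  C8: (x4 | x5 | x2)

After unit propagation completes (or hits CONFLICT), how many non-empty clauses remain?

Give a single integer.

Answer: 1

Derivation:
unit clause [3] forces x3=T; simplify:
  drop -3 from [-1, 5, -3] -> [-1, 5]
  drop -3 from [2, -3] -> [2]
  satisfied 2 clause(s); 6 remain; assigned so far: [3]
unit clause [-4] forces x4=F; simplify:
  drop 4 from [4, 5, 2] -> [5, 2]
  satisfied 3 clause(s); 3 remain; assigned so far: [3, 4]
unit clause [2] forces x2=T; simplify:
  satisfied 2 clause(s); 1 remain; assigned so far: [2, 3, 4]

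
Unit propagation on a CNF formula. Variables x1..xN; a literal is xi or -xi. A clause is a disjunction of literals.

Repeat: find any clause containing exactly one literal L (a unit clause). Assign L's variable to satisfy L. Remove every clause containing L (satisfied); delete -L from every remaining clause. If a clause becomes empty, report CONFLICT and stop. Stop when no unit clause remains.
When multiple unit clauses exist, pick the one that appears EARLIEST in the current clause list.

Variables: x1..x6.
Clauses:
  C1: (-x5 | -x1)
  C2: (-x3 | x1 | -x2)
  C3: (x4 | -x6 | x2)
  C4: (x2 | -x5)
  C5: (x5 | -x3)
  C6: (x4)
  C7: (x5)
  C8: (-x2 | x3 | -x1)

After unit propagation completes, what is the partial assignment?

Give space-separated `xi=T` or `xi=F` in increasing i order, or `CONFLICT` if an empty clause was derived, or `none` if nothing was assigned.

unit clause [4] forces x4=T; simplify:
  satisfied 2 clause(s); 6 remain; assigned so far: [4]
unit clause [5] forces x5=T; simplify:
  drop -5 from [-5, -1] -> [-1]
  drop -5 from [2, -5] -> [2]
  satisfied 2 clause(s); 4 remain; assigned so far: [4, 5]
unit clause [-1] forces x1=F; simplify:
  drop 1 from [-3, 1, -2] -> [-3, -2]
  satisfied 2 clause(s); 2 remain; assigned so far: [1, 4, 5]
unit clause [2] forces x2=T; simplify:
  drop -2 from [-3, -2] -> [-3]
  satisfied 1 clause(s); 1 remain; assigned so far: [1, 2, 4, 5]
unit clause [-3] forces x3=F; simplify:
  satisfied 1 clause(s); 0 remain; assigned so far: [1, 2, 3, 4, 5]

Answer: x1=F x2=T x3=F x4=T x5=T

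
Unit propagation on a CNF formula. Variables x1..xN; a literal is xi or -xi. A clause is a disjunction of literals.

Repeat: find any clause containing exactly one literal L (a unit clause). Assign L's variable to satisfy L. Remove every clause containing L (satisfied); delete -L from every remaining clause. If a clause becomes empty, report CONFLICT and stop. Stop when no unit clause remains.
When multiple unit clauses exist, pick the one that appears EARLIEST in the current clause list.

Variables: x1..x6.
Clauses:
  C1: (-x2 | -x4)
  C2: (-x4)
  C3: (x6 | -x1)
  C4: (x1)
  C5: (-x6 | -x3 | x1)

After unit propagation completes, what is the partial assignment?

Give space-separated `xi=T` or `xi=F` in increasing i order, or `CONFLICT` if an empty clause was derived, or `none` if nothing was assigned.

Answer: x1=T x4=F x6=T

Derivation:
unit clause [-4] forces x4=F; simplify:
  satisfied 2 clause(s); 3 remain; assigned so far: [4]
unit clause [1] forces x1=T; simplify:
  drop -1 from [6, -1] -> [6]
  satisfied 2 clause(s); 1 remain; assigned so far: [1, 4]
unit clause [6] forces x6=T; simplify:
  satisfied 1 clause(s); 0 remain; assigned so far: [1, 4, 6]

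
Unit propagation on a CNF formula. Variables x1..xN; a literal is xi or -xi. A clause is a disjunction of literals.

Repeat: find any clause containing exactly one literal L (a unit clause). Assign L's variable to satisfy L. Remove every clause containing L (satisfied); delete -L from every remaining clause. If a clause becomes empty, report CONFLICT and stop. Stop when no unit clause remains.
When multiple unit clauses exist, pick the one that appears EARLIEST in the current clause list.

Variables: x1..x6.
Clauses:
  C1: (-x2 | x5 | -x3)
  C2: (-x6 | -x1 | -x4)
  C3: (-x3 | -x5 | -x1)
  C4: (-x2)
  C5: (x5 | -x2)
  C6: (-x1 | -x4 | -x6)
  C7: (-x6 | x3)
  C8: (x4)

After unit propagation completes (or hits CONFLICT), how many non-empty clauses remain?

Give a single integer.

unit clause [-2] forces x2=F; simplify:
  satisfied 3 clause(s); 5 remain; assigned so far: [2]
unit clause [4] forces x4=T; simplify:
  drop -4 from [-6, -1, -4] -> [-6, -1]
  drop -4 from [-1, -4, -6] -> [-1, -6]
  satisfied 1 clause(s); 4 remain; assigned so far: [2, 4]

Answer: 4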